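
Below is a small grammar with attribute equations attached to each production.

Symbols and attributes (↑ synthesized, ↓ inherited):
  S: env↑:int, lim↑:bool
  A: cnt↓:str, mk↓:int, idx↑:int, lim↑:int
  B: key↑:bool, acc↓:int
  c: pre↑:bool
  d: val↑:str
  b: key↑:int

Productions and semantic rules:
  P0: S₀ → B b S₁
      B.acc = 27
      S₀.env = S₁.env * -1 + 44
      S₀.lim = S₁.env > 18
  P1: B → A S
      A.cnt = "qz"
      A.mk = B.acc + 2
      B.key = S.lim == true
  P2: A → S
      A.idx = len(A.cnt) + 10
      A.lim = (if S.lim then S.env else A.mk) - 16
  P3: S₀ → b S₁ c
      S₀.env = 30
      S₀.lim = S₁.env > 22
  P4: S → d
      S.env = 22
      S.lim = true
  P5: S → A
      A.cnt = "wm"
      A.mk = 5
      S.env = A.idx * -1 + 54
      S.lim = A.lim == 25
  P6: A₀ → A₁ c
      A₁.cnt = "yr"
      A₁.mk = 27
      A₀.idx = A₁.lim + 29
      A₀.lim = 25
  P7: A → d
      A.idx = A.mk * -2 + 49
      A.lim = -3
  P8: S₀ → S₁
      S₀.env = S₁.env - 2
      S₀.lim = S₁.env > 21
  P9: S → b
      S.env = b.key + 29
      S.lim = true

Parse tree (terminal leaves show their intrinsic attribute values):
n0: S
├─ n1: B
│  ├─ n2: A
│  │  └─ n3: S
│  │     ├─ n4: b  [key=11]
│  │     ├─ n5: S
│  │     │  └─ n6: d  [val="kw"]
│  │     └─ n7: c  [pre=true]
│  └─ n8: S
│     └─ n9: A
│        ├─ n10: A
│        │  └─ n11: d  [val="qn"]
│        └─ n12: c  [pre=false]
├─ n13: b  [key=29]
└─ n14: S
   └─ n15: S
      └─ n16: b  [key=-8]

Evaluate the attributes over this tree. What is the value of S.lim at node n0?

1. n1.acc = 27  [27]
2. n2.cnt = "qz"  ["qz"]
3. n2.mk = 29  [B.acc + 2]
4. n4.key = 11  [terminal]
5. n6.val = "kw"  [terminal]
6. n5.env = 22  [22]
7. n5.lim = true  [true]
8. n7.pre = true  [terminal]
9. n3.env = 30  [30]
10. n3.lim = false  [S₁.env > 22]
11. n2.idx = 12  [len(A.cnt) + 10]
12. n2.lim = 13  [(if S.lim then S.env else A.mk) - 16]
13. n9.cnt = "wm"  ["wm"]
14. n9.mk = 5  [5]
15. n10.cnt = "yr"  ["yr"]
16. n10.mk = 27  [27]
17. n11.val = "qn"  [terminal]
18. n10.idx = -5  [A.mk * -2 + 49]
19. n10.lim = -3  [-3]
20. n12.pre = false  [terminal]
21. n9.idx = 26  [A₁.lim + 29]
22. n9.lim = 25  [25]
23. n8.env = 28  [A.idx * -1 + 54]
24. n8.lim = true  [A.lim == 25]
25. n1.key = true  [S.lim == true]
26. n13.key = 29  [terminal]
27. n16.key = -8  [terminal]
28. n15.env = 21  [b.key + 29]
29. n15.lim = true  [true]
30. n14.env = 19  [S₁.env - 2]
31. n14.lim = false  [S₁.env > 21]
32. n0.env = 25  [S₁.env * -1 + 44]
33. n0.lim = true  [S₁.env > 18]

true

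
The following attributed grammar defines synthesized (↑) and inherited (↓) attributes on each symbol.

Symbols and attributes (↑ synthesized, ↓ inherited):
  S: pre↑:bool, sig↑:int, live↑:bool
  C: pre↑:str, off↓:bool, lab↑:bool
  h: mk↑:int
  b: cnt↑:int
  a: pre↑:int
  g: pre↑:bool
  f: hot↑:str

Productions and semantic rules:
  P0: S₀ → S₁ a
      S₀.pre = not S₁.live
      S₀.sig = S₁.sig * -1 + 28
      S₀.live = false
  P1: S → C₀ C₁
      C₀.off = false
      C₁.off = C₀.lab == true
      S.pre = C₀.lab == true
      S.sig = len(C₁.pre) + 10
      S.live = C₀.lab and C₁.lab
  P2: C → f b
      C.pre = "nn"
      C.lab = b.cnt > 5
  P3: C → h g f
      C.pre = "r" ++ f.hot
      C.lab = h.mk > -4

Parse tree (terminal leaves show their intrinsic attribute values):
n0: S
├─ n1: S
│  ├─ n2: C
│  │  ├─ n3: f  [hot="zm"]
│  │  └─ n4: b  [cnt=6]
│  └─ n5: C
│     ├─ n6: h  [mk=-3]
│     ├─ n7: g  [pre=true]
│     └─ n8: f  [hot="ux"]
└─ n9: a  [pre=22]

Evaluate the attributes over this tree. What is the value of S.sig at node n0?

1. n2.off = false  [false]
2. n3.hot = "zm"  [terminal]
3. n4.cnt = 6  [terminal]
4. n2.pre = "nn"  ["nn"]
5. n2.lab = true  [b.cnt > 5]
6. n5.off = true  [C₀.lab == true]
7. n6.mk = -3  [terminal]
8. n7.pre = true  [terminal]
9. n8.hot = "ux"  [terminal]
10. n5.pre = "rux"  ["r" ++ f.hot]
11. n5.lab = true  [h.mk > -4]
12. n1.pre = true  [C₀.lab == true]
13. n1.sig = 13  [len(C₁.pre) + 10]
14. n1.live = true  [C₀.lab and C₁.lab]
15. n9.pre = 22  [terminal]
16. n0.pre = false  [not S₁.live]
17. n0.sig = 15  [S₁.sig * -1 + 28]
18. n0.live = false  [false]

15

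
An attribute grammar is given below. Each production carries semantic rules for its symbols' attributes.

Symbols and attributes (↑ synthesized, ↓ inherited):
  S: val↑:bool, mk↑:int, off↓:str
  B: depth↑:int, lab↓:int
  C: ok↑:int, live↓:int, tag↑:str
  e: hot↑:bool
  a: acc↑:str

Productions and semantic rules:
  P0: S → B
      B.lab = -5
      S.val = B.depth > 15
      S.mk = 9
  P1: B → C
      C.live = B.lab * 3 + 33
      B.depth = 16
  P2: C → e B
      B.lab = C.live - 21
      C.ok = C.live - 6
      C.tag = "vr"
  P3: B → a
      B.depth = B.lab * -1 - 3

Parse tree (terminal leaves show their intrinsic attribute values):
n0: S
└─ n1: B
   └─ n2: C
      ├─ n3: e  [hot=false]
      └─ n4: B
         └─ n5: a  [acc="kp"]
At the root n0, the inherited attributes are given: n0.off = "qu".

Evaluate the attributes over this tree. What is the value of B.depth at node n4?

1. n0.off = "qu"  [given at root]
2. n1.lab = -5  [-5]
3. n2.live = 18  [B.lab * 3 + 33]
4. n3.hot = false  [terminal]
5. n4.lab = -3  [C.live - 21]
6. n5.acc = "kp"  [terminal]
7. n4.depth = 0  [B.lab * -1 - 3]
8. n2.ok = 12  [C.live - 6]
9. n2.tag = "vr"  ["vr"]
10. n1.depth = 16  [16]
11. n0.val = true  [B.depth > 15]
12. n0.mk = 9  [9]

0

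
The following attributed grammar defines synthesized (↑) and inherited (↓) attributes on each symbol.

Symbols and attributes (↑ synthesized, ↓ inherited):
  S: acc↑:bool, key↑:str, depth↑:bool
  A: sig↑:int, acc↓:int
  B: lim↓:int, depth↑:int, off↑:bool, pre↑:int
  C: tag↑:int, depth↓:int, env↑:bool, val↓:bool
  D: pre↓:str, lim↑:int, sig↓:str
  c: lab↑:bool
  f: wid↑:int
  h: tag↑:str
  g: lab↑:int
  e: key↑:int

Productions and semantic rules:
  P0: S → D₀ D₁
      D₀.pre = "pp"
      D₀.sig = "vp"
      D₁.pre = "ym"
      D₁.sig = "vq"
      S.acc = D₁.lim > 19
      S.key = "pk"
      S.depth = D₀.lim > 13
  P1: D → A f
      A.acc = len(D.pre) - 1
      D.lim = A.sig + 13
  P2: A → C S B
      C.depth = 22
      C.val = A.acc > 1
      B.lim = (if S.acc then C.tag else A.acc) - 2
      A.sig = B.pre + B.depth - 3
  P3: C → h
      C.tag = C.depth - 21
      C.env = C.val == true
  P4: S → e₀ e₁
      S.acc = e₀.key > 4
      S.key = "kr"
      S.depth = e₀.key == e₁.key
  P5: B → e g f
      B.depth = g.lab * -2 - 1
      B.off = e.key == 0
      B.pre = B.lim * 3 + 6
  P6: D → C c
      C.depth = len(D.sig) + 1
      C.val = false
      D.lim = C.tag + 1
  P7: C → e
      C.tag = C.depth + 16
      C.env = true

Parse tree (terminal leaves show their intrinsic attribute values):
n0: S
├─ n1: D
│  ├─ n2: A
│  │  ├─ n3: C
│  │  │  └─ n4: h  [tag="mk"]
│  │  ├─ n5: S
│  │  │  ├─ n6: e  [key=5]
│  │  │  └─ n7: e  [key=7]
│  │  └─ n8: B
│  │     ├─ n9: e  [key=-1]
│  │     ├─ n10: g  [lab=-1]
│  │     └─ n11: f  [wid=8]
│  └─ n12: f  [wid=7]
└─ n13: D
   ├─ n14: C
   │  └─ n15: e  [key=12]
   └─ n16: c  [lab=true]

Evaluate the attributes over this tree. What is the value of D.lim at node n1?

14

1. n1.pre = "pp"  ["pp"]
2. n1.sig = "vp"  ["vp"]
3. n2.acc = 1  [len(D.pre) - 1]
4. n3.depth = 22  [22]
5. n3.val = false  [A.acc > 1]
6. n4.tag = "mk"  [terminal]
7. n3.tag = 1  [C.depth - 21]
8. n3.env = false  [C.val == true]
9. n6.key = 5  [terminal]
10. n7.key = 7  [terminal]
11. n5.acc = true  [e₀.key > 4]
12. n5.key = "kr"  ["kr"]
13. n5.depth = false  [e₀.key == e₁.key]
14. n8.lim = -1  [(if S.acc then C.tag else A.acc) - 2]
15. n9.key = -1  [terminal]
16. n10.lab = -1  [terminal]
17. n11.wid = 8  [terminal]
18. n8.depth = 1  [g.lab * -2 - 1]
19. n8.off = false  [e.key == 0]
20. n8.pre = 3  [B.lim * 3 + 6]
21. n2.sig = 1  [B.pre + B.depth - 3]
22. n12.wid = 7  [terminal]
23. n1.lim = 14  [A.sig + 13]
24. n13.pre = "ym"  ["ym"]
25. n13.sig = "vq"  ["vq"]
26. n14.depth = 3  [len(D.sig) + 1]
27. n14.val = false  [false]
28. n15.key = 12  [terminal]
29. n14.tag = 19  [C.depth + 16]
30. n14.env = true  [true]
31. n16.lab = true  [terminal]
32. n13.lim = 20  [C.tag + 1]
33. n0.acc = true  [D₁.lim > 19]
34. n0.key = "pk"  ["pk"]
35. n0.depth = true  [D₀.lim > 13]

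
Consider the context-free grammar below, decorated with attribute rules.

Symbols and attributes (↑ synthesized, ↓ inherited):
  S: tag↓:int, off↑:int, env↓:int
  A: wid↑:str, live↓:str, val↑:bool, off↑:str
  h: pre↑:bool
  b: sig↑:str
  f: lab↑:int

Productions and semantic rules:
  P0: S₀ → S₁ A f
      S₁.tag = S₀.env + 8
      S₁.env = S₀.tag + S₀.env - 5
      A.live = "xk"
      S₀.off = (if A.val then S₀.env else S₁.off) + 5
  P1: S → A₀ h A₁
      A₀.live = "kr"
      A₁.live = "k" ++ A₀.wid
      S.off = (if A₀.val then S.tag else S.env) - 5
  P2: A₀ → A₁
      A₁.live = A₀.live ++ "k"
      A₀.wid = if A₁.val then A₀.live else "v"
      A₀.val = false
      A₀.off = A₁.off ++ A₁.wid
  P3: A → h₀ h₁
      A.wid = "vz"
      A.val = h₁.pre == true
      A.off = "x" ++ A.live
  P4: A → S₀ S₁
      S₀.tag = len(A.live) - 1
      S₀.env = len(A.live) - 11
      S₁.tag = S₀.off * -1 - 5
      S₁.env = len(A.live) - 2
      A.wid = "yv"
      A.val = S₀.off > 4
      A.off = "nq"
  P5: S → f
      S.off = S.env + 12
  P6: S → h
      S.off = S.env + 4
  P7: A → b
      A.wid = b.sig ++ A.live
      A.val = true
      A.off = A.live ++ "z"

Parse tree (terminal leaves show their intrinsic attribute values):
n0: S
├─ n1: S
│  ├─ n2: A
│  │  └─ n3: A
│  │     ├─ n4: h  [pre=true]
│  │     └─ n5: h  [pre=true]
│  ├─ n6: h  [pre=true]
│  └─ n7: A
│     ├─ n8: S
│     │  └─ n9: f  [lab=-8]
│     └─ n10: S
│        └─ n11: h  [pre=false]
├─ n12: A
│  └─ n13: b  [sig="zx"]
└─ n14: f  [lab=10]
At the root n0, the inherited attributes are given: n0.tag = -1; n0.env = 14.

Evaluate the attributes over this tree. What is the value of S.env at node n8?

1. n0.tag = -1  [given at root]
2. n0.env = 14  [given at root]
3. n1.tag = 22  [S₀.env + 8]
4. n1.env = 8  [S₀.tag + S₀.env - 5]
5. n2.live = "kr"  ["kr"]
6. n3.live = "krk"  [A₀.live ++ "k"]
7. n4.pre = true  [terminal]
8. n5.pre = true  [terminal]
9. n3.wid = "vz"  ["vz"]
10. n3.val = true  [h₁.pre == true]
11. n3.off = "xkrk"  ["x" ++ A.live]
12. n2.wid = "kr"  [if A₁.val then A₀.live else "v"]
13. n2.val = false  [false]
14. n2.off = "xkrkvz"  [A₁.off ++ A₁.wid]
15. n6.pre = true  [terminal]
16. n7.live = "kkr"  ["k" ++ A₀.wid]
17. n8.tag = 2  [len(A.live) - 1]
18. n8.env = -8  [len(A.live) - 11]
19. n9.lab = -8  [terminal]
20. n8.off = 4  [S.env + 12]
21. n10.tag = -9  [S₀.off * -1 - 5]
22. n10.env = 1  [len(A.live) - 2]
23. n11.pre = false  [terminal]
24. n10.off = 5  [S.env + 4]
25. n7.wid = "yv"  ["yv"]
26. n7.val = false  [S₀.off > 4]
27. n7.off = "nq"  ["nq"]
28. n1.off = 3  [(if A₀.val then S.tag else S.env) - 5]
29. n12.live = "xk"  ["xk"]
30. n13.sig = "zx"  [terminal]
31. n12.wid = "zxxk"  [b.sig ++ A.live]
32. n12.val = true  [true]
33. n12.off = "xkz"  [A.live ++ "z"]
34. n14.lab = 10  [terminal]
35. n0.off = 19  [(if A.val then S₀.env else S₁.off) + 5]

-8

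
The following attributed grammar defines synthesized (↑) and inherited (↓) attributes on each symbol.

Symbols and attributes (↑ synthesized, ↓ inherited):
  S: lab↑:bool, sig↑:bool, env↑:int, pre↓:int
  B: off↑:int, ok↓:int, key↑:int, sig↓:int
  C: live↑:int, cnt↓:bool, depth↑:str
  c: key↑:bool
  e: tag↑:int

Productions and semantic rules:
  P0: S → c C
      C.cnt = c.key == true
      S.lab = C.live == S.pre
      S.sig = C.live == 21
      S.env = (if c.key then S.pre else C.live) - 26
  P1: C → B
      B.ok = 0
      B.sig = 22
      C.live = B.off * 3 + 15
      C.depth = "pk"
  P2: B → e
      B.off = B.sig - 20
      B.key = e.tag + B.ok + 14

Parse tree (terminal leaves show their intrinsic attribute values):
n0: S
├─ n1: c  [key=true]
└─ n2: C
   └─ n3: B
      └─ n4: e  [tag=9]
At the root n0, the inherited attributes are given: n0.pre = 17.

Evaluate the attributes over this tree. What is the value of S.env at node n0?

1. n0.pre = 17  [given at root]
2. n1.key = true  [terminal]
3. n2.cnt = true  [c.key == true]
4. n3.ok = 0  [0]
5. n3.sig = 22  [22]
6. n4.tag = 9  [terminal]
7. n3.off = 2  [B.sig - 20]
8. n3.key = 23  [e.tag + B.ok + 14]
9. n2.live = 21  [B.off * 3 + 15]
10. n2.depth = "pk"  ["pk"]
11. n0.lab = false  [C.live == S.pre]
12. n0.sig = true  [C.live == 21]
13. n0.env = -9  [(if c.key then S.pre else C.live) - 26]

-9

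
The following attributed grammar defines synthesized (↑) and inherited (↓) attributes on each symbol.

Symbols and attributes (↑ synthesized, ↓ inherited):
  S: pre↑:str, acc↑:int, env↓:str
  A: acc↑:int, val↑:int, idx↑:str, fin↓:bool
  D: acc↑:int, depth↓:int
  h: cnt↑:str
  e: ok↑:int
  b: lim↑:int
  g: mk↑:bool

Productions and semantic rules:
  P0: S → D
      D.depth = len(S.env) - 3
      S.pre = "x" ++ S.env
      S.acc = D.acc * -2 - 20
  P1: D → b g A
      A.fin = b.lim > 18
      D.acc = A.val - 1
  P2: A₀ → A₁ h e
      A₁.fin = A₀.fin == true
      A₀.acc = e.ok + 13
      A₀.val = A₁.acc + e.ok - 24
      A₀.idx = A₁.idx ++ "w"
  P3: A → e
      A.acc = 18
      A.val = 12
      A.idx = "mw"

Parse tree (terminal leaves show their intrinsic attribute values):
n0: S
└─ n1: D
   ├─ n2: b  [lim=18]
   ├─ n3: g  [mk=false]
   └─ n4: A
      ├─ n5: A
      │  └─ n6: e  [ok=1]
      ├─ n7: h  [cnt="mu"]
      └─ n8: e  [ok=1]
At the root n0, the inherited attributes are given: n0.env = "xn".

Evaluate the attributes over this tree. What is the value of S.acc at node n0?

-8

1. n0.env = "xn"  [given at root]
2. n1.depth = -1  [len(S.env) - 3]
3. n2.lim = 18  [terminal]
4. n3.mk = false  [terminal]
5. n4.fin = false  [b.lim > 18]
6. n5.fin = false  [A₀.fin == true]
7. n6.ok = 1  [terminal]
8. n5.acc = 18  [18]
9. n5.val = 12  [12]
10. n5.idx = "mw"  ["mw"]
11. n7.cnt = "mu"  [terminal]
12. n8.ok = 1  [terminal]
13. n4.acc = 14  [e.ok + 13]
14. n4.val = -5  [A₁.acc + e.ok - 24]
15. n4.idx = "mww"  [A₁.idx ++ "w"]
16. n1.acc = -6  [A.val - 1]
17. n0.pre = "xxn"  ["x" ++ S.env]
18. n0.acc = -8  [D.acc * -2 - 20]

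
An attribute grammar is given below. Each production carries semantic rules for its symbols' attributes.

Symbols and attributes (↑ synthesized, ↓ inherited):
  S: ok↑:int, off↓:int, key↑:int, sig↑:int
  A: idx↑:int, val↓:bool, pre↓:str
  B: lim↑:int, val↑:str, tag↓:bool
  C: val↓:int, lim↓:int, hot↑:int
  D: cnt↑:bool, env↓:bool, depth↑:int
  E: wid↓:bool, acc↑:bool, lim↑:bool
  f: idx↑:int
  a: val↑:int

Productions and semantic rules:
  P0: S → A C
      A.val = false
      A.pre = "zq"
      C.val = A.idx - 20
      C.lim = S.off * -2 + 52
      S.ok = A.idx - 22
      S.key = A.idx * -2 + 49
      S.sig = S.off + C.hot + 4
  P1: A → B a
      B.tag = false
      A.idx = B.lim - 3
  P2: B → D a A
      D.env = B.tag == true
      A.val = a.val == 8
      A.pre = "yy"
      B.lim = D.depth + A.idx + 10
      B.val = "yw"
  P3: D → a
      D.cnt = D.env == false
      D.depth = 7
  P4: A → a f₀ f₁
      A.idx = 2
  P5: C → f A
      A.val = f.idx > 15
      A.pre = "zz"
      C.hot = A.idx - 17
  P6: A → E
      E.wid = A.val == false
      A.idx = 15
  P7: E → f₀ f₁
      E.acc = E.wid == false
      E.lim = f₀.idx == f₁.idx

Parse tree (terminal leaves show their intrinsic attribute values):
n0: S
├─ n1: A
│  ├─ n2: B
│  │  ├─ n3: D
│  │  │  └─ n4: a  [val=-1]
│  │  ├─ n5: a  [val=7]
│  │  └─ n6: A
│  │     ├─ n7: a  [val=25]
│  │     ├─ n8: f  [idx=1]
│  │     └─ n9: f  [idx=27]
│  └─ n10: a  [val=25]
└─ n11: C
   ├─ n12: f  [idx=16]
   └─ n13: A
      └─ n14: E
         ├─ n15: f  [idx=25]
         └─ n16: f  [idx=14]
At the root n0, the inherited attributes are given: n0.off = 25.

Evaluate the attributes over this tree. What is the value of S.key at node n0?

17

1. n0.off = 25  [given at root]
2. n1.val = false  [false]
3. n1.pre = "zq"  ["zq"]
4. n2.tag = false  [false]
5. n3.env = false  [B.tag == true]
6. n4.val = -1  [terminal]
7. n3.cnt = true  [D.env == false]
8. n3.depth = 7  [7]
9. n5.val = 7  [terminal]
10. n6.val = false  [a.val == 8]
11. n6.pre = "yy"  ["yy"]
12. n7.val = 25  [terminal]
13. n8.idx = 1  [terminal]
14. n9.idx = 27  [terminal]
15. n6.idx = 2  [2]
16. n2.lim = 19  [D.depth + A.idx + 10]
17. n2.val = "yw"  ["yw"]
18. n10.val = 25  [terminal]
19. n1.idx = 16  [B.lim - 3]
20. n11.val = -4  [A.idx - 20]
21. n11.lim = 2  [S.off * -2 + 52]
22. n12.idx = 16  [terminal]
23. n13.val = true  [f.idx > 15]
24. n13.pre = "zz"  ["zz"]
25. n14.wid = false  [A.val == false]
26. n15.idx = 25  [terminal]
27. n16.idx = 14  [terminal]
28. n14.acc = true  [E.wid == false]
29. n14.lim = false  [f₀.idx == f₁.idx]
30. n13.idx = 15  [15]
31. n11.hot = -2  [A.idx - 17]
32. n0.ok = -6  [A.idx - 22]
33. n0.key = 17  [A.idx * -2 + 49]
34. n0.sig = 27  [S.off + C.hot + 4]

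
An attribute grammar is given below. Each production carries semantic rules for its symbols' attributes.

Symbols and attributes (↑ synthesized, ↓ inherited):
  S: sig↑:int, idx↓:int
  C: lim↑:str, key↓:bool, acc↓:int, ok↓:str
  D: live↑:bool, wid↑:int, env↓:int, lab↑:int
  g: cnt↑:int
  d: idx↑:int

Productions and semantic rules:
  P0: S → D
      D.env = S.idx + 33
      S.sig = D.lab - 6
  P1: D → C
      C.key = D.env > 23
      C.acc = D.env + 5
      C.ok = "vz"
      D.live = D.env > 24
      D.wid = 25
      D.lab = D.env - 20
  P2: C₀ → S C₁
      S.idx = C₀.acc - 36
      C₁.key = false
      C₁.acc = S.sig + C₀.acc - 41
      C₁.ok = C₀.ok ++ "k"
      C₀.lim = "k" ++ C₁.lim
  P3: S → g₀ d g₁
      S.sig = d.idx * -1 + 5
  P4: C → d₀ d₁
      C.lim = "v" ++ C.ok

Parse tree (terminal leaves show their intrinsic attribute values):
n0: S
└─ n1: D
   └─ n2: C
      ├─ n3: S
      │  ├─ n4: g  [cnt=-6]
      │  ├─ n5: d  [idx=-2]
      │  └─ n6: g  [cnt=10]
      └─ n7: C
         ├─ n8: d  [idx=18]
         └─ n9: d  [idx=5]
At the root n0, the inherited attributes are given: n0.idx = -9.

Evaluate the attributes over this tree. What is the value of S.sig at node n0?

1. n0.idx = -9  [given at root]
2. n1.env = 24  [S.idx + 33]
3. n2.key = true  [D.env > 23]
4. n2.acc = 29  [D.env + 5]
5. n2.ok = "vz"  ["vz"]
6. n3.idx = -7  [C₀.acc - 36]
7. n4.cnt = -6  [terminal]
8. n5.idx = -2  [terminal]
9. n6.cnt = 10  [terminal]
10. n3.sig = 7  [d.idx * -1 + 5]
11. n7.key = false  [false]
12. n7.acc = -5  [S.sig + C₀.acc - 41]
13. n7.ok = "vzk"  [C₀.ok ++ "k"]
14. n8.idx = 18  [terminal]
15. n9.idx = 5  [terminal]
16. n7.lim = "vvzk"  ["v" ++ C.ok]
17. n2.lim = "kvvzk"  ["k" ++ C₁.lim]
18. n1.live = false  [D.env > 24]
19. n1.wid = 25  [25]
20. n1.lab = 4  [D.env - 20]
21. n0.sig = -2  [D.lab - 6]

-2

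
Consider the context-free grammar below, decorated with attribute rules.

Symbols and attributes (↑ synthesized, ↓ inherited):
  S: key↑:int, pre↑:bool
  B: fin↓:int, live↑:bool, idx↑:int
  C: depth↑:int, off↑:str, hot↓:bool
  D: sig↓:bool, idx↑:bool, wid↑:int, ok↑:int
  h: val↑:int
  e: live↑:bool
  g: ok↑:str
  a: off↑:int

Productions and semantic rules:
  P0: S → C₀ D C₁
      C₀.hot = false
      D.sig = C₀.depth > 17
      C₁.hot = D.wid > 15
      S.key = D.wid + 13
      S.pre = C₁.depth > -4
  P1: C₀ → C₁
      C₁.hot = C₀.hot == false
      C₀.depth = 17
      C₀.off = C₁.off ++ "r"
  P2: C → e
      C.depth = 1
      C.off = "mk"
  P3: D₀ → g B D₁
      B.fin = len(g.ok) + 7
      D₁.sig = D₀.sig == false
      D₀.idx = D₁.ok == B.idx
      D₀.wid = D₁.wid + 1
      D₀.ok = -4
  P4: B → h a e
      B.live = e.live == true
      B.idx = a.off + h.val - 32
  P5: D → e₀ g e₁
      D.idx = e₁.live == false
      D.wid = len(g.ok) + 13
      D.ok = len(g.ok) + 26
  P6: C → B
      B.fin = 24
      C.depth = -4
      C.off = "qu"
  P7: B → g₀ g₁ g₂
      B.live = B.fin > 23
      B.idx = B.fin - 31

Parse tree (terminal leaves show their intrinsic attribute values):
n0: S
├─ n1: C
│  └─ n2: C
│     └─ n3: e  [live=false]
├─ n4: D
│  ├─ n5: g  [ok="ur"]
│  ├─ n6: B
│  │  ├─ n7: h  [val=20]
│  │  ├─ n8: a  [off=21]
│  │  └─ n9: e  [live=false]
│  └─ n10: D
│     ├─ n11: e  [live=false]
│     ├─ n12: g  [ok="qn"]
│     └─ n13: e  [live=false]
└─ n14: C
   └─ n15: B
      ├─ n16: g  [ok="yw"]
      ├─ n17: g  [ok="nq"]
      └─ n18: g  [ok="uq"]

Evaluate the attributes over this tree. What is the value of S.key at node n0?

29

1. n1.hot = false  [false]
2. n2.hot = true  [C₀.hot == false]
3. n3.live = false  [terminal]
4. n2.depth = 1  [1]
5. n2.off = "mk"  ["mk"]
6. n1.depth = 17  [17]
7. n1.off = "mkr"  [C₁.off ++ "r"]
8. n4.sig = false  [C₀.depth > 17]
9. n5.ok = "ur"  [terminal]
10. n6.fin = 9  [len(g.ok) + 7]
11. n7.val = 20  [terminal]
12. n8.off = 21  [terminal]
13. n9.live = false  [terminal]
14. n6.live = false  [e.live == true]
15. n6.idx = 9  [a.off + h.val - 32]
16. n10.sig = true  [D₀.sig == false]
17. n11.live = false  [terminal]
18. n12.ok = "qn"  [terminal]
19. n13.live = false  [terminal]
20. n10.idx = true  [e₁.live == false]
21. n10.wid = 15  [len(g.ok) + 13]
22. n10.ok = 28  [len(g.ok) + 26]
23. n4.idx = false  [D₁.ok == B.idx]
24. n4.wid = 16  [D₁.wid + 1]
25. n4.ok = -4  [-4]
26. n14.hot = true  [D.wid > 15]
27. n15.fin = 24  [24]
28. n16.ok = "yw"  [terminal]
29. n17.ok = "nq"  [terminal]
30. n18.ok = "uq"  [terminal]
31. n15.live = true  [B.fin > 23]
32. n15.idx = -7  [B.fin - 31]
33. n14.depth = -4  [-4]
34. n14.off = "qu"  ["qu"]
35. n0.key = 29  [D.wid + 13]
36. n0.pre = false  [C₁.depth > -4]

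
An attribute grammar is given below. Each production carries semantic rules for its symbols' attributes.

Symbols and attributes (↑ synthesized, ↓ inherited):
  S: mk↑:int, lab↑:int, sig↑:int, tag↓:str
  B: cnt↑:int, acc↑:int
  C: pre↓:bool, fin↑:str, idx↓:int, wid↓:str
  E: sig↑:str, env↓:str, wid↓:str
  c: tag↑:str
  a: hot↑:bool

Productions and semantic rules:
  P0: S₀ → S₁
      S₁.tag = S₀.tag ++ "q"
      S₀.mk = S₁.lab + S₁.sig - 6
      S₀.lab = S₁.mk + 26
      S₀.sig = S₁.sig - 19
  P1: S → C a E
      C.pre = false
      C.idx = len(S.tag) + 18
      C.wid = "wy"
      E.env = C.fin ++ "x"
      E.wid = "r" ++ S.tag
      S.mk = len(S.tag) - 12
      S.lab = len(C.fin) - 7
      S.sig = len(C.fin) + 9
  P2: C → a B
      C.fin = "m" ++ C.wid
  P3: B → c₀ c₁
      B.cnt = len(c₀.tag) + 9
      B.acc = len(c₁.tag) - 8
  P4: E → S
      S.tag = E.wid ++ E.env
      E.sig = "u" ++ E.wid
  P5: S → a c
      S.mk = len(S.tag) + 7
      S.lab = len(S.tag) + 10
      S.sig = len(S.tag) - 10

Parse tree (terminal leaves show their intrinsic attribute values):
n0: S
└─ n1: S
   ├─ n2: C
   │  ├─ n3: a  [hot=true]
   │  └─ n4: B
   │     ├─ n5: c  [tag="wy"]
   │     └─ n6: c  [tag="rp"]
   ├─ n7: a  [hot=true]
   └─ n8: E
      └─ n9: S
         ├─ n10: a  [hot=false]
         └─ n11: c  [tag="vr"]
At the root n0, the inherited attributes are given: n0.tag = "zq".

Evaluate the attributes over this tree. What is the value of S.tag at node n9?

"rzqqmwyx"

1. n0.tag = "zq"  [given at root]
2. n1.tag = "zqq"  [S₀.tag ++ "q"]
3. n2.pre = false  [false]
4. n2.idx = 21  [len(S.tag) + 18]
5. n2.wid = "wy"  ["wy"]
6. n3.hot = true  [terminal]
7. n5.tag = "wy"  [terminal]
8. n6.tag = "rp"  [terminal]
9. n4.cnt = 11  [len(c₀.tag) + 9]
10. n4.acc = -6  [len(c₁.tag) - 8]
11. n2.fin = "mwy"  ["m" ++ C.wid]
12. n7.hot = true  [terminal]
13. n8.env = "mwyx"  [C.fin ++ "x"]
14. n8.wid = "rzqq"  ["r" ++ S.tag]
15. n9.tag = "rzqqmwyx"  [E.wid ++ E.env]
16. n10.hot = false  [terminal]
17. n11.tag = "vr"  [terminal]
18. n9.mk = 15  [len(S.tag) + 7]
19. n9.lab = 18  [len(S.tag) + 10]
20. n9.sig = -2  [len(S.tag) - 10]
21. n8.sig = "urzqq"  ["u" ++ E.wid]
22. n1.mk = -9  [len(S.tag) - 12]
23. n1.lab = -4  [len(C.fin) - 7]
24. n1.sig = 12  [len(C.fin) + 9]
25. n0.mk = 2  [S₁.lab + S₁.sig - 6]
26. n0.lab = 17  [S₁.mk + 26]
27. n0.sig = -7  [S₁.sig - 19]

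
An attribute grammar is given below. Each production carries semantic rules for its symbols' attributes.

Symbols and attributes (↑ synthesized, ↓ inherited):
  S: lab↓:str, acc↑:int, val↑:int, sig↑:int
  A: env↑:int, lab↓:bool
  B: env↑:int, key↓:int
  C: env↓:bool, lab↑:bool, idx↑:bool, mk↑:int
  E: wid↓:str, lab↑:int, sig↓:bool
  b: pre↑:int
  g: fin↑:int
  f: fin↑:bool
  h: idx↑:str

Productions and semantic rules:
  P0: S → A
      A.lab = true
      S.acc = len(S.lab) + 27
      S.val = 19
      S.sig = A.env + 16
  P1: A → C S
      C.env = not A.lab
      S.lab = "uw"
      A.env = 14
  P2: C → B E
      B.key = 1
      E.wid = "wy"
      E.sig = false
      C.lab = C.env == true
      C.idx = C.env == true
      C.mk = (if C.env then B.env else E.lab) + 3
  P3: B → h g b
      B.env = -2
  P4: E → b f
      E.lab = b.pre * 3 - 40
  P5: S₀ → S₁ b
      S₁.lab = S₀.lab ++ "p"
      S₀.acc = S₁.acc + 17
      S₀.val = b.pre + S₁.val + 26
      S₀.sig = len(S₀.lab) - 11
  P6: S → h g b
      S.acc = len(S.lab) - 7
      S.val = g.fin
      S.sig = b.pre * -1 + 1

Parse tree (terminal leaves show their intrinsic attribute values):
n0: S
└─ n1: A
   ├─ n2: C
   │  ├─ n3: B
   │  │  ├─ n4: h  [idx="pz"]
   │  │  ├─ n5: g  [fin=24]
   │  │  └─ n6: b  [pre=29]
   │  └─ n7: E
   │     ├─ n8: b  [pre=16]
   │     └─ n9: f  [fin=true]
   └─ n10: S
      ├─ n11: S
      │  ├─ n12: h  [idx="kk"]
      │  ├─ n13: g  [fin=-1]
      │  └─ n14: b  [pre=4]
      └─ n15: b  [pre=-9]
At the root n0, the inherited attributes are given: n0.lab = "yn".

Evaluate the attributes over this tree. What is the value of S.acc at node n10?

1. n0.lab = "yn"  [given at root]
2. n1.lab = true  [true]
3. n2.env = false  [not A.lab]
4. n3.key = 1  [1]
5. n4.idx = "pz"  [terminal]
6. n5.fin = 24  [terminal]
7. n6.pre = 29  [terminal]
8. n3.env = -2  [-2]
9. n7.wid = "wy"  ["wy"]
10. n7.sig = false  [false]
11. n8.pre = 16  [terminal]
12. n9.fin = true  [terminal]
13. n7.lab = 8  [b.pre * 3 - 40]
14. n2.lab = false  [C.env == true]
15. n2.idx = false  [C.env == true]
16. n2.mk = 11  [(if C.env then B.env else E.lab) + 3]
17. n10.lab = "uw"  ["uw"]
18. n11.lab = "uwp"  [S₀.lab ++ "p"]
19. n12.idx = "kk"  [terminal]
20. n13.fin = -1  [terminal]
21. n14.pre = 4  [terminal]
22. n11.acc = -4  [len(S.lab) - 7]
23. n11.val = -1  [g.fin]
24. n11.sig = -3  [b.pre * -1 + 1]
25. n15.pre = -9  [terminal]
26. n10.acc = 13  [S₁.acc + 17]
27. n10.val = 16  [b.pre + S₁.val + 26]
28. n10.sig = -9  [len(S₀.lab) - 11]
29. n1.env = 14  [14]
30. n0.acc = 29  [len(S.lab) + 27]
31. n0.val = 19  [19]
32. n0.sig = 30  [A.env + 16]

13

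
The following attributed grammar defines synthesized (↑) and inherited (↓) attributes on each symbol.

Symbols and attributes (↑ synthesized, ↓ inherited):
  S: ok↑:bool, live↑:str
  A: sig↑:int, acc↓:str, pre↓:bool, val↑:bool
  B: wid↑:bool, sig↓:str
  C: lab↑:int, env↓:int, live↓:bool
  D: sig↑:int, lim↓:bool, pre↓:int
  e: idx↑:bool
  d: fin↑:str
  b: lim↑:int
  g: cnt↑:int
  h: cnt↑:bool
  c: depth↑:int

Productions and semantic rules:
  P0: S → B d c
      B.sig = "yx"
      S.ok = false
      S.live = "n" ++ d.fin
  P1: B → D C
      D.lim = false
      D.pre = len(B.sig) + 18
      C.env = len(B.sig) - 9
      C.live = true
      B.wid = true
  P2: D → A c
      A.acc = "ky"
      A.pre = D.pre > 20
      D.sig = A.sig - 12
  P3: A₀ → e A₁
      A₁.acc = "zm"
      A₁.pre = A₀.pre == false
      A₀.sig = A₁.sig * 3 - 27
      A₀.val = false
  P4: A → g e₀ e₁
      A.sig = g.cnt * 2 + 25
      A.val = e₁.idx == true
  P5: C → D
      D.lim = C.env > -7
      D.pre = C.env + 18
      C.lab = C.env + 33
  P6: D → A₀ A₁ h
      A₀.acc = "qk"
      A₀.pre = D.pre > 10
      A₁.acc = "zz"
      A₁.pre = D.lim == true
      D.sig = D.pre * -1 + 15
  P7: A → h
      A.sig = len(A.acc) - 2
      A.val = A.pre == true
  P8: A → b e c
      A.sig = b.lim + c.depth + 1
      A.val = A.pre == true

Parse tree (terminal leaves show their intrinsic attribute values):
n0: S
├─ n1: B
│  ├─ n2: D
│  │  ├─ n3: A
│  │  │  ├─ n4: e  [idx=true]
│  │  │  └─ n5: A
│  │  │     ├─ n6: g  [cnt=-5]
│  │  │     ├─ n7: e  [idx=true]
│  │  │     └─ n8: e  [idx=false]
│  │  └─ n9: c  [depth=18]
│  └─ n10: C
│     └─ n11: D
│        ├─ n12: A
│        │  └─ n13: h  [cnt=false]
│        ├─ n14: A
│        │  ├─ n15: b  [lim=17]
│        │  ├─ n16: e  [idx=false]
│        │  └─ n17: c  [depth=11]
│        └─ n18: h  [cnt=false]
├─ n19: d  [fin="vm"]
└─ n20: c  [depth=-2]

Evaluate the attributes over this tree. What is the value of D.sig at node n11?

1. n1.sig = "yx"  ["yx"]
2. n2.lim = false  [false]
3. n2.pre = 20  [len(B.sig) + 18]
4. n3.acc = "ky"  ["ky"]
5. n3.pre = false  [D.pre > 20]
6. n4.idx = true  [terminal]
7. n5.acc = "zm"  ["zm"]
8. n5.pre = true  [A₀.pre == false]
9. n6.cnt = -5  [terminal]
10. n7.idx = true  [terminal]
11. n8.idx = false  [terminal]
12. n5.sig = 15  [g.cnt * 2 + 25]
13. n5.val = false  [e₁.idx == true]
14. n3.sig = 18  [A₁.sig * 3 - 27]
15. n3.val = false  [false]
16. n9.depth = 18  [terminal]
17. n2.sig = 6  [A.sig - 12]
18. n10.env = -7  [len(B.sig) - 9]
19. n10.live = true  [true]
20. n11.lim = false  [C.env > -7]
21. n11.pre = 11  [C.env + 18]
22. n12.acc = "qk"  ["qk"]
23. n12.pre = true  [D.pre > 10]
24. n13.cnt = false  [terminal]
25. n12.sig = 0  [len(A.acc) - 2]
26. n12.val = true  [A.pre == true]
27. n14.acc = "zz"  ["zz"]
28. n14.pre = false  [D.lim == true]
29. n15.lim = 17  [terminal]
30. n16.idx = false  [terminal]
31. n17.depth = 11  [terminal]
32. n14.sig = 29  [b.lim + c.depth + 1]
33. n14.val = false  [A.pre == true]
34. n18.cnt = false  [terminal]
35. n11.sig = 4  [D.pre * -1 + 15]
36. n10.lab = 26  [C.env + 33]
37. n1.wid = true  [true]
38. n19.fin = "vm"  [terminal]
39. n20.depth = -2  [terminal]
40. n0.ok = false  [false]
41. n0.live = "nvm"  ["n" ++ d.fin]

4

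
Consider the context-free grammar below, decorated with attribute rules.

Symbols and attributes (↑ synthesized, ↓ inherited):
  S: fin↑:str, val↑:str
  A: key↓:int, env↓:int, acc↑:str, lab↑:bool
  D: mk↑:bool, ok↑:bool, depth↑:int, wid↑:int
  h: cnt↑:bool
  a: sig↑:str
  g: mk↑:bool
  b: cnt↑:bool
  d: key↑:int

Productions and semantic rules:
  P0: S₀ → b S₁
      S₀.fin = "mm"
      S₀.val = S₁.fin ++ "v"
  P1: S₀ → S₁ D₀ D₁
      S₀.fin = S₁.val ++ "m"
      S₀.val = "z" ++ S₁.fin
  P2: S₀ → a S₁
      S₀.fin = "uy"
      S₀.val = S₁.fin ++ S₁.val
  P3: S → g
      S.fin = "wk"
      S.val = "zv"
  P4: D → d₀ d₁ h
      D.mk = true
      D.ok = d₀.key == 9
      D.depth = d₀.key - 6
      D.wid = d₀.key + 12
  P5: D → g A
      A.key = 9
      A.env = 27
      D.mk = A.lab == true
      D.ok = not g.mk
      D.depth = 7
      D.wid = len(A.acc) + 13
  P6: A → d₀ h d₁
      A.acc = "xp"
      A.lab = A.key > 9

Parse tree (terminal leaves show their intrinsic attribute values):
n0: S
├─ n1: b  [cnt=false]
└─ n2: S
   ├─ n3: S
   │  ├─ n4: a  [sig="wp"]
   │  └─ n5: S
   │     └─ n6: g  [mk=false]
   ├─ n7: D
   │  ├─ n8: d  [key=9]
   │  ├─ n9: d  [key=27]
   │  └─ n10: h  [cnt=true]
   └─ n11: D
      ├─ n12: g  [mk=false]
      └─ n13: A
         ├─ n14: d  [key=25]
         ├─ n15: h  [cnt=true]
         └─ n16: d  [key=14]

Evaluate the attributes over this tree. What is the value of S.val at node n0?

1. n1.cnt = false  [terminal]
2. n4.sig = "wp"  [terminal]
3. n6.mk = false  [terminal]
4. n5.fin = "wk"  ["wk"]
5. n5.val = "zv"  ["zv"]
6. n3.fin = "uy"  ["uy"]
7. n3.val = "wkzv"  [S₁.fin ++ S₁.val]
8. n8.key = 9  [terminal]
9. n9.key = 27  [terminal]
10. n10.cnt = true  [terminal]
11. n7.mk = true  [true]
12. n7.ok = true  [d₀.key == 9]
13. n7.depth = 3  [d₀.key - 6]
14. n7.wid = 21  [d₀.key + 12]
15. n12.mk = false  [terminal]
16. n13.key = 9  [9]
17. n13.env = 27  [27]
18. n14.key = 25  [terminal]
19. n15.cnt = true  [terminal]
20. n16.key = 14  [terminal]
21. n13.acc = "xp"  ["xp"]
22. n13.lab = false  [A.key > 9]
23. n11.mk = false  [A.lab == true]
24. n11.ok = true  [not g.mk]
25. n11.depth = 7  [7]
26. n11.wid = 15  [len(A.acc) + 13]
27. n2.fin = "wkzvm"  [S₁.val ++ "m"]
28. n2.val = "zuy"  ["z" ++ S₁.fin]
29. n0.fin = "mm"  ["mm"]
30. n0.val = "wkzvmv"  [S₁.fin ++ "v"]

"wkzvmv"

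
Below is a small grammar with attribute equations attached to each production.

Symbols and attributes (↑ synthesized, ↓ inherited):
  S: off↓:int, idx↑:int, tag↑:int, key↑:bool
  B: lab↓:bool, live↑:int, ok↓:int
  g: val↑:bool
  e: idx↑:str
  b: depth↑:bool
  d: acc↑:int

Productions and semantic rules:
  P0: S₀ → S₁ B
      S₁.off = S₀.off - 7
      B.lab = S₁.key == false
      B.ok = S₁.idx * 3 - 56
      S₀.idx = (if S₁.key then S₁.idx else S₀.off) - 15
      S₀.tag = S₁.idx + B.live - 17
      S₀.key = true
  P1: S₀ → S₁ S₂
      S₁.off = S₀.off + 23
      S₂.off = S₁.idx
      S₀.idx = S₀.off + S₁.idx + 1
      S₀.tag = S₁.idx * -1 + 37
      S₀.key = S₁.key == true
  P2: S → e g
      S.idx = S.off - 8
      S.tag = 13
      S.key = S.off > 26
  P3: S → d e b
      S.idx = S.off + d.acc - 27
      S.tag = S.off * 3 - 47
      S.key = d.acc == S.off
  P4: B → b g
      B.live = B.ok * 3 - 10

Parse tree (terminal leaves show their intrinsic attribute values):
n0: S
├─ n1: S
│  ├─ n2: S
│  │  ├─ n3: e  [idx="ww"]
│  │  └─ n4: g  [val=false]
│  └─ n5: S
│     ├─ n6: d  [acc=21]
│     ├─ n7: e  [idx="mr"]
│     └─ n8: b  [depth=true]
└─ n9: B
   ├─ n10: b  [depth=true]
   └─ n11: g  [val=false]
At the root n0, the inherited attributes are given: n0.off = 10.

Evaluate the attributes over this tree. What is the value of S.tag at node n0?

25

1. n0.off = 10  [given at root]
2. n1.off = 3  [S₀.off - 7]
3. n2.off = 26  [S₀.off + 23]
4. n3.idx = "ww"  [terminal]
5. n4.val = false  [terminal]
6. n2.idx = 18  [S.off - 8]
7. n2.tag = 13  [13]
8. n2.key = false  [S.off > 26]
9. n5.off = 18  [S₁.idx]
10. n6.acc = 21  [terminal]
11. n7.idx = "mr"  [terminal]
12. n8.depth = true  [terminal]
13. n5.idx = 12  [S.off + d.acc - 27]
14. n5.tag = 7  [S.off * 3 - 47]
15. n5.key = false  [d.acc == S.off]
16. n1.idx = 22  [S₀.off + S₁.idx + 1]
17. n1.tag = 19  [S₁.idx * -1 + 37]
18. n1.key = false  [S₁.key == true]
19. n9.lab = true  [S₁.key == false]
20. n9.ok = 10  [S₁.idx * 3 - 56]
21. n10.depth = true  [terminal]
22. n11.val = false  [terminal]
23. n9.live = 20  [B.ok * 3 - 10]
24. n0.idx = -5  [(if S₁.key then S₁.idx else S₀.off) - 15]
25. n0.tag = 25  [S₁.idx + B.live - 17]
26. n0.key = true  [true]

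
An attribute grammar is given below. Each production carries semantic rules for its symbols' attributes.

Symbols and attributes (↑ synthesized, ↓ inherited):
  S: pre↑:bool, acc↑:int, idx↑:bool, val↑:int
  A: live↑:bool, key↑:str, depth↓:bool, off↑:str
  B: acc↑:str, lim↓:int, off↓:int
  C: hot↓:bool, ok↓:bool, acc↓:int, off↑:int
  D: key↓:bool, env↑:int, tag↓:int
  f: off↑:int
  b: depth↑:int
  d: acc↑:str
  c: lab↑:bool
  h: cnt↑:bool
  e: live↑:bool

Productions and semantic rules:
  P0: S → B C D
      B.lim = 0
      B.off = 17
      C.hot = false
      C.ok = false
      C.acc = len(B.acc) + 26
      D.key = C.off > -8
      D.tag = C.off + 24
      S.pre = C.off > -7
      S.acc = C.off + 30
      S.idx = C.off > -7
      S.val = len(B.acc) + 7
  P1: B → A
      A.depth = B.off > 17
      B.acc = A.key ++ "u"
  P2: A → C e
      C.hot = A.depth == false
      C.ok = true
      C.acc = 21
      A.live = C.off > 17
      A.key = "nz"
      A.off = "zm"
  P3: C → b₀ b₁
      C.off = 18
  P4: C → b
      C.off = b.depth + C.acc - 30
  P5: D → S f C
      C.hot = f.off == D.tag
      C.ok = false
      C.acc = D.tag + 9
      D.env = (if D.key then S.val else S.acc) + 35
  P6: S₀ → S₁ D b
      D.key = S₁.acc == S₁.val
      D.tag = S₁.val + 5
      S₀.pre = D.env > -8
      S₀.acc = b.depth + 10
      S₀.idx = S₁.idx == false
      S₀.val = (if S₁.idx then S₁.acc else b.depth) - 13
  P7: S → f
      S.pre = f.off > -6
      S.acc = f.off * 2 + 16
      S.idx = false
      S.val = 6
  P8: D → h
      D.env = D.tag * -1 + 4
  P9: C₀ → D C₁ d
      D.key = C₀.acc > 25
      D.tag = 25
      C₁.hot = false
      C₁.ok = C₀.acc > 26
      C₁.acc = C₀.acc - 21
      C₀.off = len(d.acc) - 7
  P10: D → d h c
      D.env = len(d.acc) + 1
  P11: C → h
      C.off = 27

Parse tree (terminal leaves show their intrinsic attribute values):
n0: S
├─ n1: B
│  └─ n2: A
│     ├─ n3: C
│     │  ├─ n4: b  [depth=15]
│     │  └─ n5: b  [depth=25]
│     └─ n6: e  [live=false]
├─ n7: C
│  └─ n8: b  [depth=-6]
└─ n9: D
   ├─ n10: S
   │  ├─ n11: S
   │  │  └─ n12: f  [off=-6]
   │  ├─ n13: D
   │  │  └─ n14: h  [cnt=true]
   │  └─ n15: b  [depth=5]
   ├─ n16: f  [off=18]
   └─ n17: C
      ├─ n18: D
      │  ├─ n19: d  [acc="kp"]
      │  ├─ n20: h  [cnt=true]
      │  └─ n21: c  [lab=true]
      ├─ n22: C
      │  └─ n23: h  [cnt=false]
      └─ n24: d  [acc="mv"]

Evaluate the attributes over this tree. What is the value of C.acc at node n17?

26

1. n1.lim = 0  [0]
2. n1.off = 17  [17]
3. n2.depth = false  [B.off > 17]
4. n3.hot = true  [A.depth == false]
5. n3.ok = true  [true]
6. n3.acc = 21  [21]
7. n4.depth = 15  [terminal]
8. n5.depth = 25  [terminal]
9. n3.off = 18  [18]
10. n6.live = false  [terminal]
11. n2.live = true  [C.off > 17]
12. n2.key = "nz"  ["nz"]
13. n2.off = "zm"  ["zm"]
14. n1.acc = "nzu"  [A.key ++ "u"]
15. n7.hot = false  [false]
16. n7.ok = false  [false]
17. n7.acc = 29  [len(B.acc) + 26]
18. n8.depth = -6  [terminal]
19. n7.off = -7  [b.depth + C.acc - 30]
20. n9.key = true  [C.off > -8]
21. n9.tag = 17  [C.off + 24]
22. n12.off = -6  [terminal]
23. n11.pre = false  [f.off > -6]
24. n11.acc = 4  [f.off * 2 + 16]
25. n11.idx = false  [false]
26. n11.val = 6  [6]
27. n13.key = false  [S₁.acc == S₁.val]
28. n13.tag = 11  [S₁.val + 5]
29. n14.cnt = true  [terminal]
30. n13.env = -7  [D.tag * -1 + 4]
31. n15.depth = 5  [terminal]
32. n10.pre = true  [D.env > -8]
33. n10.acc = 15  [b.depth + 10]
34. n10.idx = true  [S₁.idx == false]
35. n10.val = -8  [(if S₁.idx then S₁.acc else b.depth) - 13]
36. n16.off = 18  [terminal]
37. n17.hot = false  [f.off == D.tag]
38. n17.ok = false  [false]
39. n17.acc = 26  [D.tag + 9]
40. n18.key = true  [C₀.acc > 25]
41. n18.tag = 25  [25]
42. n19.acc = "kp"  [terminal]
43. n20.cnt = true  [terminal]
44. n21.lab = true  [terminal]
45. n18.env = 3  [len(d.acc) + 1]
46. n22.hot = false  [false]
47. n22.ok = false  [C₀.acc > 26]
48. n22.acc = 5  [C₀.acc - 21]
49. n23.cnt = false  [terminal]
50. n22.off = 27  [27]
51. n24.acc = "mv"  [terminal]
52. n17.off = -5  [len(d.acc) - 7]
53. n9.env = 27  [(if D.key then S.val else S.acc) + 35]
54. n0.pre = false  [C.off > -7]
55. n0.acc = 23  [C.off + 30]
56. n0.idx = false  [C.off > -7]
57. n0.val = 10  [len(B.acc) + 7]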